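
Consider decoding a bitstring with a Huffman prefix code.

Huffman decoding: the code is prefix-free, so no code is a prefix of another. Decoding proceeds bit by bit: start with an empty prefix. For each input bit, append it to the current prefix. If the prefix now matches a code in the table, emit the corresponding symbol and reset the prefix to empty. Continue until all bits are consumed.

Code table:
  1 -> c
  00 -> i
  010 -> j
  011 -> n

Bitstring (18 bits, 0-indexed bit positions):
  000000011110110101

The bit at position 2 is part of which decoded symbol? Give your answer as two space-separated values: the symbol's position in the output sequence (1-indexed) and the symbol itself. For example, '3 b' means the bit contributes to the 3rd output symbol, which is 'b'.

Answer: 2 i

Derivation:
Bit 0: prefix='0' (no match yet)
Bit 1: prefix='00' -> emit 'i', reset
Bit 2: prefix='0' (no match yet)
Bit 3: prefix='00' -> emit 'i', reset
Bit 4: prefix='0' (no match yet)
Bit 5: prefix='00' -> emit 'i', reset
Bit 6: prefix='0' (no match yet)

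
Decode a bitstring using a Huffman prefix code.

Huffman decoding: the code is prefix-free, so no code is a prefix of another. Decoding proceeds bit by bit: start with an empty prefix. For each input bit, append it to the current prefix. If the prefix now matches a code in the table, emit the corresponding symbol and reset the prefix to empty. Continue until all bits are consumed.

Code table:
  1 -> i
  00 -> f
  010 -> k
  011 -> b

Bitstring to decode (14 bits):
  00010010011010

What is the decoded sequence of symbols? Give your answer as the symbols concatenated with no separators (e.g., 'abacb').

Bit 0: prefix='0' (no match yet)
Bit 1: prefix='00' -> emit 'f', reset
Bit 2: prefix='0' (no match yet)
Bit 3: prefix='01' (no match yet)
Bit 4: prefix='010' -> emit 'k', reset
Bit 5: prefix='0' (no match yet)
Bit 6: prefix='01' (no match yet)
Bit 7: prefix='010' -> emit 'k', reset
Bit 8: prefix='0' (no match yet)
Bit 9: prefix='01' (no match yet)
Bit 10: prefix='011' -> emit 'b', reset
Bit 11: prefix='0' (no match yet)
Bit 12: prefix='01' (no match yet)
Bit 13: prefix='010' -> emit 'k', reset

Answer: fkkbk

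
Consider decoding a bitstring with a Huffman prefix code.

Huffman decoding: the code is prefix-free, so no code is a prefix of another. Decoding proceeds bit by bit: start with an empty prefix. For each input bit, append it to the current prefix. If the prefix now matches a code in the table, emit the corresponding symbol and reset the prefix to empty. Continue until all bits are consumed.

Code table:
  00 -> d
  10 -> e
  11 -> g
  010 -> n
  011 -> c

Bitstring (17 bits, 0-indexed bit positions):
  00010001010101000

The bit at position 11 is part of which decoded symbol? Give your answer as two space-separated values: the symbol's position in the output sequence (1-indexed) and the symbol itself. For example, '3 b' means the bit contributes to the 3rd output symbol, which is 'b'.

Bit 0: prefix='0' (no match yet)
Bit 1: prefix='00' -> emit 'd', reset
Bit 2: prefix='0' (no match yet)
Bit 3: prefix='01' (no match yet)
Bit 4: prefix='010' -> emit 'n', reset
Bit 5: prefix='0' (no match yet)
Bit 6: prefix='00' -> emit 'd', reset
Bit 7: prefix='1' (no match yet)
Bit 8: prefix='10' -> emit 'e', reset
Bit 9: prefix='1' (no match yet)
Bit 10: prefix='10' -> emit 'e', reset
Bit 11: prefix='1' (no match yet)
Bit 12: prefix='10' -> emit 'e', reset
Bit 13: prefix='1' (no match yet)
Bit 14: prefix='10' -> emit 'e', reset
Bit 15: prefix='0' (no match yet)

Answer: 6 e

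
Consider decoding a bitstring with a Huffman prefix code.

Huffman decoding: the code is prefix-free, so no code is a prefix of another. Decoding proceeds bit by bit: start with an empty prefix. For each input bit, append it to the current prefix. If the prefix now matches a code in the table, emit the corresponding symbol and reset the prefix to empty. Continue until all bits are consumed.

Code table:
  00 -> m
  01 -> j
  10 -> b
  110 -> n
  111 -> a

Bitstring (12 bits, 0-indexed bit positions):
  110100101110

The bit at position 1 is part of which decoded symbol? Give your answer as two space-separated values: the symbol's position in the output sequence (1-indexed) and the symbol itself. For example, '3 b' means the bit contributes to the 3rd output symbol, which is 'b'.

Answer: 1 n

Derivation:
Bit 0: prefix='1' (no match yet)
Bit 1: prefix='11' (no match yet)
Bit 2: prefix='110' -> emit 'n', reset
Bit 3: prefix='1' (no match yet)
Bit 4: prefix='10' -> emit 'b', reset
Bit 5: prefix='0' (no match yet)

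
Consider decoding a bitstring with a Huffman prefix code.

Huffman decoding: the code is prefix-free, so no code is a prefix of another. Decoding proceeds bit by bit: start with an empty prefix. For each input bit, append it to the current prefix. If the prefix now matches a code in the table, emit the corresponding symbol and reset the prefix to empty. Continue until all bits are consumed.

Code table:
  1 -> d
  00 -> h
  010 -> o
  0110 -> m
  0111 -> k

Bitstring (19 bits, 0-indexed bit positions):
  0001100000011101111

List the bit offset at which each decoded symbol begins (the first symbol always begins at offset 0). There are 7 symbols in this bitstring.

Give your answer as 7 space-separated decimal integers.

Bit 0: prefix='0' (no match yet)
Bit 1: prefix='00' -> emit 'h', reset
Bit 2: prefix='0' (no match yet)
Bit 3: prefix='01' (no match yet)
Bit 4: prefix='011' (no match yet)
Bit 5: prefix='0110' -> emit 'm', reset
Bit 6: prefix='0' (no match yet)
Bit 7: prefix='00' -> emit 'h', reset
Bit 8: prefix='0' (no match yet)
Bit 9: prefix='00' -> emit 'h', reset
Bit 10: prefix='0' (no match yet)
Bit 11: prefix='01' (no match yet)
Bit 12: prefix='011' (no match yet)
Bit 13: prefix='0111' -> emit 'k', reset
Bit 14: prefix='0' (no match yet)
Bit 15: prefix='01' (no match yet)
Bit 16: prefix='011' (no match yet)
Bit 17: prefix='0111' -> emit 'k', reset
Bit 18: prefix='1' -> emit 'd', reset

Answer: 0 2 6 8 10 14 18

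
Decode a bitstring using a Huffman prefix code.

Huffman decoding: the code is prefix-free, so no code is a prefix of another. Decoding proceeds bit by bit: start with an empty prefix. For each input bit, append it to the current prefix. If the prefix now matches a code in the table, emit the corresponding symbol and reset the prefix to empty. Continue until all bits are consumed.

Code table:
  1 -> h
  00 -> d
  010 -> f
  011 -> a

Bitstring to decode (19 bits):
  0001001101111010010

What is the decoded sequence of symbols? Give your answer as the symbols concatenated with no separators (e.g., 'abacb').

Answer: dfaahhff

Derivation:
Bit 0: prefix='0' (no match yet)
Bit 1: prefix='00' -> emit 'd', reset
Bit 2: prefix='0' (no match yet)
Bit 3: prefix='01' (no match yet)
Bit 4: prefix='010' -> emit 'f', reset
Bit 5: prefix='0' (no match yet)
Bit 6: prefix='01' (no match yet)
Bit 7: prefix='011' -> emit 'a', reset
Bit 8: prefix='0' (no match yet)
Bit 9: prefix='01' (no match yet)
Bit 10: prefix='011' -> emit 'a', reset
Bit 11: prefix='1' -> emit 'h', reset
Bit 12: prefix='1' -> emit 'h', reset
Bit 13: prefix='0' (no match yet)
Bit 14: prefix='01' (no match yet)
Bit 15: prefix='010' -> emit 'f', reset
Bit 16: prefix='0' (no match yet)
Bit 17: prefix='01' (no match yet)
Bit 18: prefix='010' -> emit 'f', reset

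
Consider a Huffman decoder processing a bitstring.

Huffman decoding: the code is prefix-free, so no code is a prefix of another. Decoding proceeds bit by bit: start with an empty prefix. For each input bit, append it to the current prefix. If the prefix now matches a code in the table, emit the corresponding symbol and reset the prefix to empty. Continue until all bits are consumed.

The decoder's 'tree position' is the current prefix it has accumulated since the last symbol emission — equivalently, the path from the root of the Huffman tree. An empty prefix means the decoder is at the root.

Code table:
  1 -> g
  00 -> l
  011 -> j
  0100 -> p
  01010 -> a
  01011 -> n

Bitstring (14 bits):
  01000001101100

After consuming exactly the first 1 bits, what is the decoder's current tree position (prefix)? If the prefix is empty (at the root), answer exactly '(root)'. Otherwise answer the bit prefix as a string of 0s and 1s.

Answer: 0

Derivation:
Bit 0: prefix='0' (no match yet)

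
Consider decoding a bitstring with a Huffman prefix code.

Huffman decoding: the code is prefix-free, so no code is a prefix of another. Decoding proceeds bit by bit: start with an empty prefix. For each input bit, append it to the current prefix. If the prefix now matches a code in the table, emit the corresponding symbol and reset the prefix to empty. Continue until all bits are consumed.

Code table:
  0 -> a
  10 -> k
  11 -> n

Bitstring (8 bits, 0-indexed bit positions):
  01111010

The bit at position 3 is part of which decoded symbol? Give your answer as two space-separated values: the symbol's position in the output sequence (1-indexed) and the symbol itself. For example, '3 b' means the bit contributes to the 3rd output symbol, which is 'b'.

Answer: 3 n

Derivation:
Bit 0: prefix='0' -> emit 'a', reset
Bit 1: prefix='1' (no match yet)
Bit 2: prefix='11' -> emit 'n', reset
Bit 3: prefix='1' (no match yet)
Bit 4: prefix='11' -> emit 'n', reset
Bit 5: prefix='0' -> emit 'a', reset
Bit 6: prefix='1' (no match yet)
Bit 7: prefix='10' -> emit 'k', reset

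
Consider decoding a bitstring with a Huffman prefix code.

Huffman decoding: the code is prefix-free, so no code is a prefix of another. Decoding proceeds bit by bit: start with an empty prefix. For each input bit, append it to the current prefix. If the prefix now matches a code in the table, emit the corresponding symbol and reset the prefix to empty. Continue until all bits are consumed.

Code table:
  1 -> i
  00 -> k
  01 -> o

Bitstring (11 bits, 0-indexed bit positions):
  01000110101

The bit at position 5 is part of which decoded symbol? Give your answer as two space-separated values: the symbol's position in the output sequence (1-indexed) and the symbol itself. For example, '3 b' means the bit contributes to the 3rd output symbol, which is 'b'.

Answer: 3 o

Derivation:
Bit 0: prefix='0' (no match yet)
Bit 1: prefix='01' -> emit 'o', reset
Bit 2: prefix='0' (no match yet)
Bit 3: prefix='00' -> emit 'k', reset
Bit 4: prefix='0' (no match yet)
Bit 5: prefix='01' -> emit 'o', reset
Bit 6: prefix='1' -> emit 'i', reset
Bit 7: prefix='0' (no match yet)
Bit 8: prefix='01' -> emit 'o', reset
Bit 9: prefix='0' (no match yet)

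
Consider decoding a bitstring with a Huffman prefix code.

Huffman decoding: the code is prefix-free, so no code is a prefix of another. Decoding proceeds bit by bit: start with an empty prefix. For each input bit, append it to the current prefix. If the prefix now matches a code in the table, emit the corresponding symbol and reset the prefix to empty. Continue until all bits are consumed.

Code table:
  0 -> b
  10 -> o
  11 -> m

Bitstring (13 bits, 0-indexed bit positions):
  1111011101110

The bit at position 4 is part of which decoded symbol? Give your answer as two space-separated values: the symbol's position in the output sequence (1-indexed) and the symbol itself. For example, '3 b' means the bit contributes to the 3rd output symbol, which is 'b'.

Bit 0: prefix='1' (no match yet)
Bit 1: prefix='11' -> emit 'm', reset
Bit 2: prefix='1' (no match yet)
Bit 3: prefix='11' -> emit 'm', reset
Bit 4: prefix='0' -> emit 'b', reset
Bit 5: prefix='1' (no match yet)
Bit 6: prefix='11' -> emit 'm', reset
Bit 7: prefix='1' (no match yet)
Bit 8: prefix='10' -> emit 'o', reset

Answer: 3 b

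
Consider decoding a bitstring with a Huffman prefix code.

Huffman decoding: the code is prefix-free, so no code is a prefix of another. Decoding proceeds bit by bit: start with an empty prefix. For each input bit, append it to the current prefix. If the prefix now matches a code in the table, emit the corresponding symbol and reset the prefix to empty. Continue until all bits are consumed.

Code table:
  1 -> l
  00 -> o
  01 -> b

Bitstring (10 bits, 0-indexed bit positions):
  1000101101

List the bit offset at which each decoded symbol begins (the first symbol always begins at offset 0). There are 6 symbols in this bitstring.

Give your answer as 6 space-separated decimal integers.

Answer: 0 1 3 5 7 8

Derivation:
Bit 0: prefix='1' -> emit 'l', reset
Bit 1: prefix='0' (no match yet)
Bit 2: prefix='00' -> emit 'o', reset
Bit 3: prefix='0' (no match yet)
Bit 4: prefix='01' -> emit 'b', reset
Bit 5: prefix='0' (no match yet)
Bit 6: prefix='01' -> emit 'b', reset
Bit 7: prefix='1' -> emit 'l', reset
Bit 8: prefix='0' (no match yet)
Bit 9: prefix='01' -> emit 'b', reset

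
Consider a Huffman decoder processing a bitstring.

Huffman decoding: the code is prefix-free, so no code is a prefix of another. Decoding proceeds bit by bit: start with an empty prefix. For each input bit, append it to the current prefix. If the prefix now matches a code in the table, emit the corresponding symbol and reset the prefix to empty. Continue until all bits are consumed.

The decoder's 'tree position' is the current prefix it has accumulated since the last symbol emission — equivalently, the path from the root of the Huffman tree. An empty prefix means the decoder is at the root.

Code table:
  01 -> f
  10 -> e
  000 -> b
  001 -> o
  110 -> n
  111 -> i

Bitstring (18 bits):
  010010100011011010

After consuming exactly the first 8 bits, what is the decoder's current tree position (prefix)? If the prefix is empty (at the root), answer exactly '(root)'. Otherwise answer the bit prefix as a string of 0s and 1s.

Answer: 0

Derivation:
Bit 0: prefix='0' (no match yet)
Bit 1: prefix='01' -> emit 'f', reset
Bit 2: prefix='0' (no match yet)
Bit 3: prefix='00' (no match yet)
Bit 4: prefix='001' -> emit 'o', reset
Bit 5: prefix='0' (no match yet)
Bit 6: prefix='01' -> emit 'f', reset
Bit 7: prefix='0' (no match yet)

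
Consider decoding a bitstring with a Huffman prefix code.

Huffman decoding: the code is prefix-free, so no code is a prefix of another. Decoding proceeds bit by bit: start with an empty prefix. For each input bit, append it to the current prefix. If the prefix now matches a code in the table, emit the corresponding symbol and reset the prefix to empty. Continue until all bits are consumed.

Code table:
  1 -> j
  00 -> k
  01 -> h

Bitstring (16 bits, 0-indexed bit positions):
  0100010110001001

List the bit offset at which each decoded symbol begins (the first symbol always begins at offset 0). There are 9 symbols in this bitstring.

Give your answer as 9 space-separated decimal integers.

Answer: 0 2 4 6 8 9 11 13 15

Derivation:
Bit 0: prefix='0' (no match yet)
Bit 1: prefix='01' -> emit 'h', reset
Bit 2: prefix='0' (no match yet)
Bit 3: prefix='00' -> emit 'k', reset
Bit 4: prefix='0' (no match yet)
Bit 5: prefix='01' -> emit 'h', reset
Bit 6: prefix='0' (no match yet)
Bit 7: prefix='01' -> emit 'h', reset
Bit 8: prefix='1' -> emit 'j', reset
Bit 9: prefix='0' (no match yet)
Bit 10: prefix='00' -> emit 'k', reset
Bit 11: prefix='0' (no match yet)
Bit 12: prefix='01' -> emit 'h', reset
Bit 13: prefix='0' (no match yet)
Bit 14: prefix='00' -> emit 'k', reset
Bit 15: prefix='1' -> emit 'j', reset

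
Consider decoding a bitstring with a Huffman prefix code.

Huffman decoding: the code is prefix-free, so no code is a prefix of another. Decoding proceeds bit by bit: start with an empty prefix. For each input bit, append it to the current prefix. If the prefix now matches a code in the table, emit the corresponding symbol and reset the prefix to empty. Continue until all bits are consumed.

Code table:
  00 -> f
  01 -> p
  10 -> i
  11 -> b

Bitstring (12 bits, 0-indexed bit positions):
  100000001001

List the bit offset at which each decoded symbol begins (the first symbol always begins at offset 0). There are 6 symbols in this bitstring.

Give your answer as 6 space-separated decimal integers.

Bit 0: prefix='1' (no match yet)
Bit 1: prefix='10' -> emit 'i', reset
Bit 2: prefix='0' (no match yet)
Bit 3: prefix='00' -> emit 'f', reset
Bit 4: prefix='0' (no match yet)
Bit 5: prefix='00' -> emit 'f', reset
Bit 6: prefix='0' (no match yet)
Bit 7: prefix='00' -> emit 'f', reset
Bit 8: prefix='1' (no match yet)
Bit 9: prefix='10' -> emit 'i', reset
Bit 10: prefix='0' (no match yet)
Bit 11: prefix='01' -> emit 'p', reset

Answer: 0 2 4 6 8 10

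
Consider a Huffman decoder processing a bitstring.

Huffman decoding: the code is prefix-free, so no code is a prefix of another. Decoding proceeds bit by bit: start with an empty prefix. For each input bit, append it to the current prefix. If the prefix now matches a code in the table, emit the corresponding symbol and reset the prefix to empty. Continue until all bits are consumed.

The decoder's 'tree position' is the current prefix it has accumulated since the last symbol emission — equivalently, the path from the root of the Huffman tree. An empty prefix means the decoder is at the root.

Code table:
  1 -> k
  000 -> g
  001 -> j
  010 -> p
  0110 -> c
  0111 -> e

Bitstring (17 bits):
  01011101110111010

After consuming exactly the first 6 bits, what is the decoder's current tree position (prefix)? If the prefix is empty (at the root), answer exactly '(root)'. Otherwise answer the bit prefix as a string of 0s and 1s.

Bit 0: prefix='0' (no match yet)
Bit 1: prefix='01' (no match yet)
Bit 2: prefix='010' -> emit 'p', reset
Bit 3: prefix='1' -> emit 'k', reset
Bit 4: prefix='1' -> emit 'k', reset
Bit 5: prefix='1' -> emit 'k', reset

Answer: (root)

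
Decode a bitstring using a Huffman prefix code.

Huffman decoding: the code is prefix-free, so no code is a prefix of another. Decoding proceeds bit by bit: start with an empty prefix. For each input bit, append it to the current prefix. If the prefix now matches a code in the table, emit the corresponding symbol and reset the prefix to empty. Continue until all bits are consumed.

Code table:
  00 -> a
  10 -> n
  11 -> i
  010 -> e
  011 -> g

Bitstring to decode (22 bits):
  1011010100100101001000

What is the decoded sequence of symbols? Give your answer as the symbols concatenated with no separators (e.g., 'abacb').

Bit 0: prefix='1' (no match yet)
Bit 1: prefix='10' -> emit 'n', reset
Bit 2: prefix='1' (no match yet)
Bit 3: prefix='11' -> emit 'i', reset
Bit 4: prefix='0' (no match yet)
Bit 5: prefix='01' (no match yet)
Bit 6: prefix='010' -> emit 'e', reset
Bit 7: prefix='1' (no match yet)
Bit 8: prefix='10' -> emit 'n', reset
Bit 9: prefix='0' (no match yet)
Bit 10: prefix='01' (no match yet)
Bit 11: prefix='010' -> emit 'e', reset
Bit 12: prefix='0' (no match yet)
Bit 13: prefix='01' (no match yet)
Bit 14: prefix='010' -> emit 'e', reset
Bit 15: prefix='1' (no match yet)
Bit 16: prefix='10' -> emit 'n', reset
Bit 17: prefix='0' (no match yet)
Bit 18: prefix='01' (no match yet)
Bit 19: prefix='010' -> emit 'e', reset
Bit 20: prefix='0' (no match yet)
Bit 21: prefix='00' -> emit 'a', reset

Answer: nieneenea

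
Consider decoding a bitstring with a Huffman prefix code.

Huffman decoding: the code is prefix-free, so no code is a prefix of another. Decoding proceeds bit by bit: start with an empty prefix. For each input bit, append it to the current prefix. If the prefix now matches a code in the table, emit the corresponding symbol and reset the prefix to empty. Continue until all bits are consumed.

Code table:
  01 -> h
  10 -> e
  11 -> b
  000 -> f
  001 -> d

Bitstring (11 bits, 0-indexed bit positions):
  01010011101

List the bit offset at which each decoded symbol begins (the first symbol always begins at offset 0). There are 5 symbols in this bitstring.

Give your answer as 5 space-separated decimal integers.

Bit 0: prefix='0' (no match yet)
Bit 1: prefix='01' -> emit 'h', reset
Bit 2: prefix='0' (no match yet)
Bit 3: prefix='01' -> emit 'h', reset
Bit 4: prefix='0' (no match yet)
Bit 5: prefix='00' (no match yet)
Bit 6: prefix='001' -> emit 'd', reset
Bit 7: prefix='1' (no match yet)
Bit 8: prefix='11' -> emit 'b', reset
Bit 9: prefix='0' (no match yet)
Bit 10: prefix='01' -> emit 'h', reset

Answer: 0 2 4 7 9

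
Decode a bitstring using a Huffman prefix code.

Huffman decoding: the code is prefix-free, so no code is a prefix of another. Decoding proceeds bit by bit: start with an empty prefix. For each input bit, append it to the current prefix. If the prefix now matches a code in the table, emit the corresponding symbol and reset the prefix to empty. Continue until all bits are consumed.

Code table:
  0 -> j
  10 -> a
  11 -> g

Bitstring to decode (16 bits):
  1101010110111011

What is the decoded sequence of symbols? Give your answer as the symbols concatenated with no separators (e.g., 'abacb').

Bit 0: prefix='1' (no match yet)
Bit 1: prefix='11' -> emit 'g', reset
Bit 2: prefix='0' -> emit 'j', reset
Bit 3: prefix='1' (no match yet)
Bit 4: prefix='10' -> emit 'a', reset
Bit 5: prefix='1' (no match yet)
Bit 6: prefix='10' -> emit 'a', reset
Bit 7: prefix='1' (no match yet)
Bit 8: prefix='11' -> emit 'g', reset
Bit 9: prefix='0' -> emit 'j', reset
Bit 10: prefix='1' (no match yet)
Bit 11: prefix='11' -> emit 'g', reset
Bit 12: prefix='1' (no match yet)
Bit 13: prefix='10' -> emit 'a', reset
Bit 14: prefix='1' (no match yet)
Bit 15: prefix='11' -> emit 'g', reset

Answer: gjaagjgag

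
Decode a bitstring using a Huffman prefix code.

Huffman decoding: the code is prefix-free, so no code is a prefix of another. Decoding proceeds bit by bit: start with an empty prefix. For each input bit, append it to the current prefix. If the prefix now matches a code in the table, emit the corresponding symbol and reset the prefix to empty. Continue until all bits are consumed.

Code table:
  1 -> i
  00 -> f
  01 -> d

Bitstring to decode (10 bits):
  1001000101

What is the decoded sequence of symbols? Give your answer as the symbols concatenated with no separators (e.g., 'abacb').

Answer: ififdd

Derivation:
Bit 0: prefix='1' -> emit 'i', reset
Bit 1: prefix='0' (no match yet)
Bit 2: prefix='00' -> emit 'f', reset
Bit 3: prefix='1' -> emit 'i', reset
Bit 4: prefix='0' (no match yet)
Bit 5: prefix='00' -> emit 'f', reset
Bit 6: prefix='0' (no match yet)
Bit 7: prefix='01' -> emit 'd', reset
Bit 8: prefix='0' (no match yet)
Bit 9: prefix='01' -> emit 'd', reset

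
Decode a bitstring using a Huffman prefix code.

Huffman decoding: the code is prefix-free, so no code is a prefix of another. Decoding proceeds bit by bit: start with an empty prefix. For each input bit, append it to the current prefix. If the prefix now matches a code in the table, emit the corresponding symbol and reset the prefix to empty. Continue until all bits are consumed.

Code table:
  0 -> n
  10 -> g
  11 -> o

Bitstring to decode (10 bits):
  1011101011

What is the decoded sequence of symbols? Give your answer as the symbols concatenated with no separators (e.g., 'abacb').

Answer: goggo

Derivation:
Bit 0: prefix='1' (no match yet)
Bit 1: prefix='10' -> emit 'g', reset
Bit 2: prefix='1' (no match yet)
Bit 3: prefix='11' -> emit 'o', reset
Bit 4: prefix='1' (no match yet)
Bit 5: prefix='10' -> emit 'g', reset
Bit 6: prefix='1' (no match yet)
Bit 7: prefix='10' -> emit 'g', reset
Bit 8: prefix='1' (no match yet)
Bit 9: prefix='11' -> emit 'o', reset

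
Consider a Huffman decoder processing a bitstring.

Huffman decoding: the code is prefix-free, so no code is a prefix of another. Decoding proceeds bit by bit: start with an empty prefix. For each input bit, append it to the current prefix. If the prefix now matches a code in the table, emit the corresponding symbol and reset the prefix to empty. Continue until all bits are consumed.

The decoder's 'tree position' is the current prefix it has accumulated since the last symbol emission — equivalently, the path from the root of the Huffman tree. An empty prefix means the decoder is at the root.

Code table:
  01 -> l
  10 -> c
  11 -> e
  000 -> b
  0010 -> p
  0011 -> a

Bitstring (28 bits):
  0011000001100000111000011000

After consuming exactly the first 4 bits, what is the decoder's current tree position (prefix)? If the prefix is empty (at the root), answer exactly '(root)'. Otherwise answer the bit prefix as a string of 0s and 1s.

Bit 0: prefix='0' (no match yet)
Bit 1: prefix='00' (no match yet)
Bit 2: prefix='001' (no match yet)
Bit 3: prefix='0011' -> emit 'a', reset

Answer: (root)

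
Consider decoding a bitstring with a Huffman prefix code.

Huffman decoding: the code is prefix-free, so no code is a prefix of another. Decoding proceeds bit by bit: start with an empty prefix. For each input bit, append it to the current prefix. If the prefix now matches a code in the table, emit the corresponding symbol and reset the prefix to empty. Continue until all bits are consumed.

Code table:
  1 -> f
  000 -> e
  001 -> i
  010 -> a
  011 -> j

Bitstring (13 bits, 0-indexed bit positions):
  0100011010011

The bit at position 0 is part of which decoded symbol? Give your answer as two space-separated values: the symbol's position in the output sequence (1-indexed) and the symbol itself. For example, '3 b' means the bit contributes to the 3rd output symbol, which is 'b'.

Bit 0: prefix='0' (no match yet)
Bit 1: prefix='01' (no match yet)
Bit 2: prefix='010' -> emit 'a', reset
Bit 3: prefix='0' (no match yet)
Bit 4: prefix='00' (no match yet)

Answer: 1 a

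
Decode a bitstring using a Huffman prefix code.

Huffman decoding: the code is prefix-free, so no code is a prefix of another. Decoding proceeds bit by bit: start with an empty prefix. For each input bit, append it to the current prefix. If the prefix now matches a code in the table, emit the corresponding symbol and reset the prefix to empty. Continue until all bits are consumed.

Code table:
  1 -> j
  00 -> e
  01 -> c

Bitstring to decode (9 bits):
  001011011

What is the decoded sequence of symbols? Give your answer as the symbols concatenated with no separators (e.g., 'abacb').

Bit 0: prefix='0' (no match yet)
Bit 1: prefix='00' -> emit 'e', reset
Bit 2: prefix='1' -> emit 'j', reset
Bit 3: prefix='0' (no match yet)
Bit 4: prefix='01' -> emit 'c', reset
Bit 5: prefix='1' -> emit 'j', reset
Bit 6: prefix='0' (no match yet)
Bit 7: prefix='01' -> emit 'c', reset
Bit 8: prefix='1' -> emit 'j', reset

Answer: ejcjcj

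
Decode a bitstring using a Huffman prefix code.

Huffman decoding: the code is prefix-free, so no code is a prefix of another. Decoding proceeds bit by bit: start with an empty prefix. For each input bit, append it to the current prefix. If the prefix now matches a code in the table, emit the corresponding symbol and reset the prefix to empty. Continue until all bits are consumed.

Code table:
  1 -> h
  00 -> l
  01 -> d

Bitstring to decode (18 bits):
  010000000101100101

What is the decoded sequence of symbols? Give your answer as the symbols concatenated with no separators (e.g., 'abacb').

Answer: dlllddhlhd

Derivation:
Bit 0: prefix='0' (no match yet)
Bit 1: prefix='01' -> emit 'd', reset
Bit 2: prefix='0' (no match yet)
Bit 3: prefix='00' -> emit 'l', reset
Bit 4: prefix='0' (no match yet)
Bit 5: prefix='00' -> emit 'l', reset
Bit 6: prefix='0' (no match yet)
Bit 7: prefix='00' -> emit 'l', reset
Bit 8: prefix='0' (no match yet)
Bit 9: prefix='01' -> emit 'd', reset
Bit 10: prefix='0' (no match yet)
Bit 11: prefix='01' -> emit 'd', reset
Bit 12: prefix='1' -> emit 'h', reset
Bit 13: prefix='0' (no match yet)
Bit 14: prefix='00' -> emit 'l', reset
Bit 15: prefix='1' -> emit 'h', reset
Bit 16: prefix='0' (no match yet)
Bit 17: prefix='01' -> emit 'd', reset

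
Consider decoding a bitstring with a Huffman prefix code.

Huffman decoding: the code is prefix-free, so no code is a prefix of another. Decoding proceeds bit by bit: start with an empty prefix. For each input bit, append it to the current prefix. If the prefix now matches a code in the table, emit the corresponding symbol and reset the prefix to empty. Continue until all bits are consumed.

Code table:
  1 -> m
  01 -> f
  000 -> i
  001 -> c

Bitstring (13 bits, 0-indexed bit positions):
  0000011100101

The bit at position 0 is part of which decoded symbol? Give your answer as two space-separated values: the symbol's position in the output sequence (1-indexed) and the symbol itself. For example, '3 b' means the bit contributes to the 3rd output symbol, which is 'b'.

Bit 0: prefix='0' (no match yet)
Bit 1: prefix='00' (no match yet)
Bit 2: prefix='000' -> emit 'i', reset
Bit 3: prefix='0' (no match yet)
Bit 4: prefix='00' (no match yet)

Answer: 1 i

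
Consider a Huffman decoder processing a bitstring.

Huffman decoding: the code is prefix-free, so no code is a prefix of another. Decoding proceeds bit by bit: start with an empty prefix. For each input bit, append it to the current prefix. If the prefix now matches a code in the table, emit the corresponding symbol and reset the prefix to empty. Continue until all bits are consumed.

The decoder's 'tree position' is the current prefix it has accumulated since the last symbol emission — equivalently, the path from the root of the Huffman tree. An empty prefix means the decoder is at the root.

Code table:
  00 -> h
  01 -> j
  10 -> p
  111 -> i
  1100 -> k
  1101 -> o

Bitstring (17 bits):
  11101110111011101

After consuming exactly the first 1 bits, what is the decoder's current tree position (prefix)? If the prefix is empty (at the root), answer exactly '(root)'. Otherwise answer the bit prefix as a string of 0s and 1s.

Bit 0: prefix='1' (no match yet)

Answer: 1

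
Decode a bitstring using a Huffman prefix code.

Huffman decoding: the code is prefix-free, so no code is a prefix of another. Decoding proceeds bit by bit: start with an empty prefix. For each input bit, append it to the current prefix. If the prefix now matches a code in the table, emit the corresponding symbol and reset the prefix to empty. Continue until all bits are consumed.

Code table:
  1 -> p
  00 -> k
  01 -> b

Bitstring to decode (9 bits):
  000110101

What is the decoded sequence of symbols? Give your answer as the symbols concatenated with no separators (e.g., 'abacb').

Answer: kbpbb

Derivation:
Bit 0: prefix='0' (no match yet)
Bit 1: prefix='00' -> emit 'k', reset
Bit 2: prefix='0' (no match yet)
Bit 3: prefix='01' -> emit 'b', reset
Bit 4: prefix='1' -> emit 'p', reset
Bit 5: prefix='0' (no match yet)
Bit 6: prefix='01' -> emit 'b', reset
Bit 7: prefix='0' (no match yet)
Bit 8: prefix='01' -> emit 'b', reset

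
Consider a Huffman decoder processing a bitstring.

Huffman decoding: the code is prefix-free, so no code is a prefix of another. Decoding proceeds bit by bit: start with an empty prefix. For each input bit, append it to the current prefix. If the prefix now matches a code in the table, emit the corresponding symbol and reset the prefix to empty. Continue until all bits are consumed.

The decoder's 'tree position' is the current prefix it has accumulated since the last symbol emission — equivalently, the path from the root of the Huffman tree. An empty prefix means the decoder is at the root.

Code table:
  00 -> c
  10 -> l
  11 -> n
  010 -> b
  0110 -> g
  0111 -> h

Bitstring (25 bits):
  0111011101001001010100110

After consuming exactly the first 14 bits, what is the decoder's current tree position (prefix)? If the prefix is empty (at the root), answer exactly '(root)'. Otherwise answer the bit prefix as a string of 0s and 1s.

Bit 0: prefix='0' (no match yet)
Bit 1: prefix='01' (no match yet)
Bit 2: prefix='011' (no match yet)
Bit 3: prefix='0111' -> emit 'h', reset
Bit 4: prefix='0' (no match yet)
Bit 5: prefix='01' (no match yet)
Bit 6: prefix='011' (no match yet)
Bit 7: prefix='0111' -> emit 'h', reset
Bit 8: prefix='0' (no match yet)
Bit 9: prefix='01' (no match yet)
Bit 10: prefix='010' -> emit 'b', reset
Bit 11: prefix='0' (no match yet)
Bit 12: prefix='01' (no match yet)
Bit 13: prefix='010' -> emit 'b', reset

Answer: (root)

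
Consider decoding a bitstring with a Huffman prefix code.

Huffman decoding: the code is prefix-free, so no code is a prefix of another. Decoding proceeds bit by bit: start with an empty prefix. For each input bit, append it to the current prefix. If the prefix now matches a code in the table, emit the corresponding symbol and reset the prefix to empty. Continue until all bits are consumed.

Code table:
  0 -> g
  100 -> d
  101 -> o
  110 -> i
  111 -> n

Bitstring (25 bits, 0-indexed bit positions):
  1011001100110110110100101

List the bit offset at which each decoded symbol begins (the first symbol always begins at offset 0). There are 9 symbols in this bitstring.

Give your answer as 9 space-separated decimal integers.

Bit 0: prefix='1' (no match yet)
Bit 1: prefix='10' (no match yet)
Bit 2: prefix='101' -> emit 'o', reset
Bit 3: prefix='1' (no match yet)
Bit 4: prefix='10' (no match yet)
Bit 5: prefix='100' -> emit 'd', reset
Bit 6: prefix='1' (no match yet)
Bit 7: prefix='11' (no match yet)
Bit 8: prefix='110' -> emit 'i', reset
Bit 9: prefix='0' -> emit 'g', reset
Bit 10: prefix='1' (no match yet)
Bit 11: prefix='11' (no match yet)
Bit 12: prefix='110' -> emit 'i', reset
Bit 13: prefix='1' (no match yet)
Bit 14: prefix='11' (no match yet)
Bit 15: prefix='110' -> emit 'i', reset
Bit 16: prefix='1' (no match yet)
Bit 17: prefix='11' (no match yet)
Bit 18: prefix='110' -> emit 'i', reset
Bit 19: prefix='1' (no match yet)
Bit 20: prefix='10' (no match yet)
Bit 21: prefix='100' -> emit 'd', reset
Bit 22: prefix='1' (no match yet)
Bit 23: prefix='10' (no match yet)
Bit 24: prefix='101' -> emit 'o', reset

Answer: 0 3 6 9 10 13 16 19 22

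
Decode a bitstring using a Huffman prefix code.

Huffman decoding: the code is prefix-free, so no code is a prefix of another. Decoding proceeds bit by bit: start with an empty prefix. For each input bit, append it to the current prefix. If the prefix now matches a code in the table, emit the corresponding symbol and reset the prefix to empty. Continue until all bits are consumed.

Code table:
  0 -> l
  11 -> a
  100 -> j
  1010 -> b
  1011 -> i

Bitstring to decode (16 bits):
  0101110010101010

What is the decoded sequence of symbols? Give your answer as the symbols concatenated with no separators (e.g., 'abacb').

Bit 0: prefix='0' -> emit 'l', reset
Bit 1: prefix='1' (no match yet)
Bit 2: prefix='10' (no match yet)
Bit 3: prefix='101' (no match yet)
Bit 4: prefix='1011' -> emit 'i', reset
Bit 5: prefix='1' (no match yet)
Bit 6: prefix='10' (no match yet)
Bit 7: prefix='100' -> emit 'j', reset
Bit 8: prefix='1' (no match yet)
Bit 9: prefix='10' (no match yet)
Bit 10: prefix='101' (no match yet)
Bit 11: prefix='1010' -> emit 'b', reset
Bit 12: prefix='1' (no match yet)
Bit 13: prefix='10' (no match yet)
Bit 14: prefix='101' (no match yet)
Bit 15: prefix='1010' -> emit 'b', reset

Answer: lijbb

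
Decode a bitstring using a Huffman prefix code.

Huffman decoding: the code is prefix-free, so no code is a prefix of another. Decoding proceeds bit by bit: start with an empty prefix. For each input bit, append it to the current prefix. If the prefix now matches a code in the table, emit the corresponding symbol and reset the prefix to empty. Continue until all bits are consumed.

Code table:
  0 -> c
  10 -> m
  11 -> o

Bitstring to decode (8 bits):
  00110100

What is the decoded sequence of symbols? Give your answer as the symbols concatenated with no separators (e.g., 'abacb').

Bit 0: prefix='0' -> emit 'c', reset
Bit 1: prefix='0' -> emit 'c', reset
Bit 2: prefix='1' (no match yet)
Bit 3: prefix='11' -> emit 'o', reset
Bit 4: prefix='0' -> emit 'c', reset
Bit 5: prefix='1' (no match yet)
Bit 6: prefix='10' -> emit 'm', reset
Bit 7: prefix='0' -> emit 'c', reset

Answer: ccocmc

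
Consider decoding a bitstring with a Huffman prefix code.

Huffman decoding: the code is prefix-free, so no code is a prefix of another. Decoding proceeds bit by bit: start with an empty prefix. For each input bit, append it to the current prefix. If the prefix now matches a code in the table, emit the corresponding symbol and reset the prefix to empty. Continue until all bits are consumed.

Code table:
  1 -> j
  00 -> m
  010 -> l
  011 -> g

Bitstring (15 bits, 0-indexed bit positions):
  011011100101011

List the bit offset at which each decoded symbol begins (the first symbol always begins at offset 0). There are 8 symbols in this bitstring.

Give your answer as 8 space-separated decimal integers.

Bit 0: prefix='0' (no match yet)
Bit 1: prefix='01' (no match yet)
Bit 2: prefix='011' -> emit 'g', reset
Bit 3: prefix='0' (no match yet)
Bit 4: prefix='01' (no match yet)
Bit 5: prefix='011' -> emit 'g', reset
Bit 6: prefix='1' -> emit 'j', reset
Bit 7: prefix='0' (no match yet)
Bit 8: prefix='00' -> emit 'm', reset
Bit 9: prefix='1' -> emit 'j', reset
Bit 10: prefix='0' (no match yet)
Bit 11: prefix='01' (no match yet)
Bit 12: prefix='010' -> emit 'l', reset
Bit 13: prefix='1' -> emit 'j', reset
Bit 14: prefix='1' -> emit 'j', reset

Answer: 0 3 6 7 9 10 13 14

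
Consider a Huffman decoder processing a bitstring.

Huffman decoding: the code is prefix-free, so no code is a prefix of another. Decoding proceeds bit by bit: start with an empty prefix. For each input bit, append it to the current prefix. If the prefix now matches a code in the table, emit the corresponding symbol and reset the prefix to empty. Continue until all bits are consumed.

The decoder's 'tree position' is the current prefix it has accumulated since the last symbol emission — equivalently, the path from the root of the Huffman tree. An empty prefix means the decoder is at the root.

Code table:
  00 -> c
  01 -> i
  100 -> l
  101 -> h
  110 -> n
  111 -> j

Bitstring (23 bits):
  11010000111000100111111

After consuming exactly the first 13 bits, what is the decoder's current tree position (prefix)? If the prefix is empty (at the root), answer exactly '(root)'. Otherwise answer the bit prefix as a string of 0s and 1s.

Answer: (root)

Derivation:
Bit 0: prefix='1' (no match yet)
Bit 1: prefix='11' (no match yet)
Bit 2: prefix='110' -> emit 'n', reset
Bit 3: prefix='1' (no match yet)
Bit 4: prefix='10' (no match yet)
Bit 5: prefix='100' -> emit 'l', reset
Bit 6: prefix='0' (no match yet)
Bit 7: prefix='00' -> emit 'c', reset
Bit 8: prefix='1' (no match yet)
Bit 9: prefix='11' (no match yet)
Bit 10: prefix='111' -> emit 'j', reset
Bit 11: prefix='0' (no match yet)
Bit 12: prefix='00' -> emit 'c', reset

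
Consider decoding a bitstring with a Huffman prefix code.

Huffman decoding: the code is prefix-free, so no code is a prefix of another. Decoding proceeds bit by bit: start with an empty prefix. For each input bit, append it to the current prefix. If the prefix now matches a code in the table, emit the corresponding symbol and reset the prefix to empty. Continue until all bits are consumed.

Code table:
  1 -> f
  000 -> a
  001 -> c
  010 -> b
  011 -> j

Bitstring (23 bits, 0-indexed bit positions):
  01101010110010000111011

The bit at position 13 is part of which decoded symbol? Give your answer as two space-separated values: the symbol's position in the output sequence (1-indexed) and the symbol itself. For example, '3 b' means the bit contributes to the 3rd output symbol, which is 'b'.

Bit 0: prefix='0' (no match yet)
Bit 1: prefix='01' (no match yet)
Bit 2: prefix='011' -> emit 'j', reset
Bit 3: prefix='0' (no match yet)
Bit 4: prefix='01' (no match yet)
Bit 5: prefix='010' -> emit 'b', reset
Bit 6: prefix='1' -> emit 'f', reset
Bit 7: prefix='0' (no match yet)
Bit 8: prefix='01' (no match yet)
Bit 9: prefix='011' -> emit 'j', reset
Bit 10: prefix='0' (no match yet)
Bit 11: prefix='00' (no match yet)
Bit 12: prefix='001' -> emit 'c', reset
Bit 13: prefix='0' (no match yet)
Bit 14: prefix='00' (no match yet)
Bit 15: prefix='000' -> emit 'a', reset
Bit 16: prefix='0' (no match yet)
Bit 17: prefix='01' (no match yet)

Answer: 6 a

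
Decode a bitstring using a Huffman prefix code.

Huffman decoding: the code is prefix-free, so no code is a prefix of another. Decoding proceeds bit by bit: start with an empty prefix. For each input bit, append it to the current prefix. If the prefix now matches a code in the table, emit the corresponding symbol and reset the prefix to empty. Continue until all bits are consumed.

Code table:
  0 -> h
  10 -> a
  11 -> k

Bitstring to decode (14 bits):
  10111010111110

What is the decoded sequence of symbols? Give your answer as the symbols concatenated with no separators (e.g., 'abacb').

Bit 0: prefix='1' (no match yet)
Bit 1: prefix='10' -> emit 'a', reset
Bit 2: prefix='1' (no match yet)
Bit 3: prefix='11' -> emit 'k', reset
Bit 4: prefix='1' (no match yet)
Bit 5: prefix='10' -> emit 'a', reset
Bit 6: prefix='1' (no match yet)
Bit 7: prefix='10' -> emit 'a', reset
Bit 8: prefix='1' (no match yet)
Bit 9: prefix='11' -> emit 'k', reset
Bit 10: prefix='1' (no match yet)
Bit 11: prefix='11' -> emit 'k', reset
Bit 12: prefix='1' (no match yet)
Bit 13: prefix='10' -> emit 'a', reset

Answer: akaakka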